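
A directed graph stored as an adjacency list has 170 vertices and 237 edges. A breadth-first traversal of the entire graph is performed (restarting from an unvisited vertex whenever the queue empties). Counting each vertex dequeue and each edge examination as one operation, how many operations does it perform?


A full BFS traversal dequeues each vertex once and examines each edge once.
Vertex visits: 170
Edge visits: 237
V + E = 170 + 237 = 407


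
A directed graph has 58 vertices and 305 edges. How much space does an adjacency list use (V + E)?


Adjacency list: one list head per vertex + one entry per edge
Vertex heads: 58
Edge entries: 305
Total = 58 + 305 = 363


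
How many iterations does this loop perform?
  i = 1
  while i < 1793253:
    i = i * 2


The loop variable doubles each iteration:
i = 1 -> 2 -> 4 -> 8 -> 16 -> 32 -> 64 -> 128 -> 256 -> 512 -> 1024 -> 2048 -> 4096 -> 8192 -> 16384 -> 32768 -> 65536 -> 131072 -> 262144 -> 524288 -> 1048576 -> 2097152 (stop, 2097152 >= 1793253)
Number of doublings = ceil(log2(1793253)) = 21


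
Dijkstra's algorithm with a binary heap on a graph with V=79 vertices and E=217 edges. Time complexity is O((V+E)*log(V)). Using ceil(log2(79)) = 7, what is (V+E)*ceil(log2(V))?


Dijkstra with a binary heap: each vertex is extracted once, each edge may relax once.
Each heap operation costs O(log V).
V + E = 79 + 217 = 296
ceil(log2(79)) = 7 (since 2^6 = 64 < 79 <= 128 = 2^7)
Total heap work = (V+E) * ceil(log2(V)) = 296 * 7 = 2072


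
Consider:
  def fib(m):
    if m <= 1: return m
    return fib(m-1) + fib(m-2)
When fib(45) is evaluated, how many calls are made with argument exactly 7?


Let N(m) = number of times fib(m) is called while evaluating fib(45).
N(45) = 1 (the initial call).
N(44) = 1 (only fib(45) calls it).
For 1 <= m <= 43: fib(m) is called by fib(m+1) and fib(m+2), so
  N(m) = N(m+1) + N(m+2).
fib(0) is called only by fib(2), so N(0) = N(2).
Walk down from m=45:
  N(45)=1, N(44)=1, N(43)=2, N(42)=3, N(41)=5, N(40)=8, N(39)=13, N(38)=21, N(37)=34, N(36)=55, N(35)=89, N(34)=144, N(33)=233, N(32)=377, N(31)=610, N(30)=987, N(29)=1597, N(28)=2584, N(27)=4181, N(26)=6765, N(25)=10946, N(24)=17711, N(23)=28657, N(22)=46368, N(21)=75025, N(20)=121393, N(19)=196418, N(18)=317811, N(17)=514229, N(16)=832040, N(15)=1346269, N(14)=2178309, N(13)=3524578, N(12)=5702887, N(11)=9227465, N(10)=14930352, N(9)=24157817, N(8)=39088169, N(7)=63245986
N(7) = 63245986


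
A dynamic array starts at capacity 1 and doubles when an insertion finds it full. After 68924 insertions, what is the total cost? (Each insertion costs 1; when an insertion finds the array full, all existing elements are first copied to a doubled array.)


Insertion cost: 68924 (one per element)
Resizes occur just before inserting elements 2, 3, 5, 9, ...
Elements copied at each resize: 1 + 2 + 4 + 8 + 16 + 32 + 64 + 128 + 256 + 512 + 1024 + 2048 + 4096 + 8192 + 16384 + 32768 + 65536
Sum of copies = 131071 (geometric series: 2^k - 1)
Total = 68924 + 131071 = 199995


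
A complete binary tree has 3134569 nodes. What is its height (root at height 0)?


In a complete binary tree, level k holds nodes 2^k .. 2^(k+1)-1 (1-indexed).
Height = floor(log2(n)) = floor(log2(3134569)) = 21
Check: 2^21 = 2097152 <= 3134569 < 4194304 = 2^22


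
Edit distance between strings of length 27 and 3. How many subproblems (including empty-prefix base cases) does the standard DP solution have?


The table includes base cases (empty prefixes).
Rows: (m+1) = 28
Columns: (n+1) = 4
Total = 28 * 4 = 112


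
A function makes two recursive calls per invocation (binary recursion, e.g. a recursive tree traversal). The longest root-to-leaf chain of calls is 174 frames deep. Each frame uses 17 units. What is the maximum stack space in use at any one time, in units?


Binary recursion: the two calls run one after the other, so only one root-to-leaf chain of frames is on the stack at a time.
Maximum depth (longest chain) = 174 frames
Each frame = 17 units
Max stack space = 174 * 17 = 2958


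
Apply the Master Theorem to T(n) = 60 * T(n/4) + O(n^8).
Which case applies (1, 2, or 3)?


The Master Theorem: T(n) = a*T(n/b) + O(n^c)
  a = 60, b = 4, c = 8
log_b(a) = log_4(60) ~ 2.953
Compare b^c with a: 4^8 = 65536 > 60, so c > log_b(a).
Since c > log_b(a), Case 3 applies.
T(n) = O(n^8)
Master Theorem case = 3


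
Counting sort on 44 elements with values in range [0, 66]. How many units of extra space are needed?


Output array size: 44 (to store sorted result)
Count array size: 67 (one slot per possible value, range 0 to 66)
Total extra space = 44 + 67 = 111


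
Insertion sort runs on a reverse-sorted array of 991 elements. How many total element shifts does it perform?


Sum of shifts = 1 + 2 + 3 + ... + 990
= 991 * 990 / 2
= 981090 / 2
= 490545


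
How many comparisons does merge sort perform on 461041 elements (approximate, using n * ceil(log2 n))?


Recursion depth: ceil(log2(461041)) = 19
Each recursion level merges n = 461041 elements
Total = 461041 * 19 = 8759779


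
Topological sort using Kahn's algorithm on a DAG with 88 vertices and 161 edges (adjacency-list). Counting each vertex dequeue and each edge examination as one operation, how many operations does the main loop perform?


Kahn's algorithm:
  1. Compute in-degrees: O(V + E)
  2. Process queue: each vertex dequeued once (O(V))
     each edge examined once (O(E))
Total = V + E = 88 + 161 = 249


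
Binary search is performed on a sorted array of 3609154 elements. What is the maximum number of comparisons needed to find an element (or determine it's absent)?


Binary search halves the search space each comparison:
  Step 1: search space = 3609154 -> 1804577
  Step 2: search space = 1804577 -> 902288
  Step 3: search space = 902288 -> 451144
  Step 4: search space = 451144 -> 225572
  Step 5: search space = 225572 -> 112786
  Step 6: search space = 112786 -> 56393
  Step 7: search space = 56393 -> 28196
  Step 8: search space = 28196 -> 14098
  Step 9: search space = 14098 -> 7049
  Step 10: search space = 7049 -> 3524
  Step 11: search space = 3524 -> 1762
  Step 12: search space = 1762 -> 881
  Step 13: search space = 881 -> 440
  Step 14: search space = 440 -> 220
  Step 15: search space = 220 -> 110
  Step 16: search space = 110 -> 55
  Step 17: search space = 55 -> 27
  Step 18: search space = 27 -> 13
  Step 19: search space = 13 -> 6
  Step 20: search space = 6 -> 3
  Step 21: search space = 3 -> 1
  Step 22: search space = 1 (final check)
Maximum comparisons = floor(log2(3609154)) + 1 = 21 + 1 = 22


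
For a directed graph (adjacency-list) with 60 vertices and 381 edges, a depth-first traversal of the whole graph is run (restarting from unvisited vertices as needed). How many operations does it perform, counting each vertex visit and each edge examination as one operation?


A full DFS traversal visits each vertex once and examines each edge once.
V = 60
E = 381
Sum = 60 + 381 = 441


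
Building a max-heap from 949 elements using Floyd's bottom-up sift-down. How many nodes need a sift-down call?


In a heap of 949 elements (0-indexed array):
  Last element index: 948
  Parent of last element: floor((948 - 1) / 2) = 473
  Internal nodes: indices 0 to 473
  Count = floor(949/2) = 474


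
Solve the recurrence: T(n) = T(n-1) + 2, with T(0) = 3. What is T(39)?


Unrolling the recurrence:
T(39) = T(38) + 2
       = T(37) + 2 + 2
       = T(36) + 2*3
       ...
       = T(0) + 2*39
       = 3 + 78 = 81


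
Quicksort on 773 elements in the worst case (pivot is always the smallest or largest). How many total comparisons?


In the worst case, each partition step picks the worst pivot:
  Partition 1: 772 comparisons (n-1 elements to compare)
  Partition 2: 771 comparisons
  Partition 3: 770 comparisons
  Partition 4: 769 comparisons
  Partition 5: 768 comparisons
  ...
  Last partition: 0 comparisons
Total = (n-1) + (n-2) + ... + 1 + 0 = n*(n-1)/2
= 773*772/2 = 298378


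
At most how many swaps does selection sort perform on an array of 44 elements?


Each of the 43 passes places one element in its final position.
Pass 1: swap minimum into position 0
Pass 2: swap minimum of remaining into position 1
...
Pass 43: last two elements, one swap
Maximum swaps = 44 - 1 = 43


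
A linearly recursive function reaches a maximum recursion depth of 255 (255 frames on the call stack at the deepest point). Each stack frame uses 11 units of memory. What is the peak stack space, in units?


Maximum recursion depth = 255 frames
Memory per frame = 11 units
Total stack space = depth * frame_size
= 255 * 11 = 2805


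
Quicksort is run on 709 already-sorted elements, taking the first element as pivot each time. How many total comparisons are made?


Sum of comparisons per partition:
708 + 707 + ... + 1 + 0
= 709 * (709 - 1) / 2
= 709 * 708 / 2
= 250986


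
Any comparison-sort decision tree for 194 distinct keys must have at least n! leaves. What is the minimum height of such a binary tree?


A binary decision tree of height h has at most 2^h leaves and needs at least n! of them, so h >= ceil(log2(n!)).
194! is far too large to multiply out, so use Stirling's series:
  ln(n!) ~ n ln n - n + (1/2) ln(2 pi n) + 1/(12n)  (error below 1/(360 n^3), negligible here)
  ln(194) = 5.2678582
  n ln n = 194 * 5.2678582 = 1021.9645
  (1/2) ln(2 pi * 194) = (1/2) ln(1218.9379) = 3.5529
  1/(12*194) = 0.0004
  ln(194!) ~ 1021.9645 - 194 + 3.5529 + 0.0004 = 831.5178
Convert to base 2: log2(194!) = 831.5178 / ln 2 = 831.5178 / 0.69314718 = 1199.6266
ceil(1199.6266) = 1200


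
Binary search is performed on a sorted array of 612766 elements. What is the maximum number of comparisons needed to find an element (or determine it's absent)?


Binary search halves the search space each comparison:
  Step 1: search space = 612766 -> 306383
  Step 2: search space = 306383 -> 153191
  Step 3: search space = 153191 -> 76595
  Step 4: search space = 76595 -> 38297
  Step 5: search space = 38297 -> 19148
  Step 6: search space = 19148 -> 9574
  Step 7: search space = 9574 -> 4787
  Step 8: search space = 4787 -> 2393
  Step 9: search space = 2393 -> 1196
  Step 10: search space = 1196 -> 598
  Step 11: search space = 598 -> 299
  Step 12: search space = 299 -> 149
  Step 13: search space = 149 -> 74
  Step 14: search space = 74 -> 37
  Step 15: search space = 37 -> 18
  Step 16: search space = 18 -> 9
  Step 17: search space = 9 -> 4
  Step 18: search space = 4 -> 2
  Step 19: search space = 2 -> 1
  Step 20: search space = 1 (final check)
Maximum comparisons = floor(log2(612766)) + 1 = 19 + 1 = 20


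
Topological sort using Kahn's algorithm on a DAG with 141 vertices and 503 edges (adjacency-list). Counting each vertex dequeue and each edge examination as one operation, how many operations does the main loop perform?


Kahn's algorithm:
  1. Compute in-degrees: O(V + E)
  2. Process queue: each vertex dequeued once (O(V))
     each edge examined once (O(E))
Total = V + E = 141 + 503 = 644


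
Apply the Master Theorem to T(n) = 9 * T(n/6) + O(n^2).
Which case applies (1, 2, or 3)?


The Master Theorem: T(n) = a*T(n/b) + O(n^c)
  a = 9, b = 6, c = 2
log_b(a) = log_6(9) ~ 1.226
Compare b^c with a: 6^2 = 36 > 9, so c > log_b(a).
Since c > log_b(a), Case 3 applies.
T(n) = O(n^2)
Master Theorem case = 3


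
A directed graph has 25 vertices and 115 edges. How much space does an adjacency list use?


Adjacency list: one list head per vertex + one entry per edge
Vertex heads: 25
Edge entries: 115
Total = 25 + 115 = 140


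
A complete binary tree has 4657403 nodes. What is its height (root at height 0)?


In a complete binary tree, level k holds nodes 2^k .. 2^(k+1)-1 (1-indexed).
Height = floor(log2(n)) = floor(log2(4657403)) = 22
Check: 2^22 = 4194304 <= 4657403 < 8388608 = 2^23


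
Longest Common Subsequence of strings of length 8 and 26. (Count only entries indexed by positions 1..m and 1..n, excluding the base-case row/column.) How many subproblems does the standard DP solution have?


DP table indexed by positions in both strings.
First string: 8 positions
Second string: 26 positions
Total = 8 * 26 = 208


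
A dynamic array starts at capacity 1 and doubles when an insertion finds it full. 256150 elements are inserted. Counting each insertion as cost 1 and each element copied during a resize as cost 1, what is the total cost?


n = 256150
Insertion costs: 256150
Resizes copy 1, 2, 4, ... up to the largest power of 2 that is <= n-1 = 256149, i.e. 131072.
Copy costs = 1 + 2 + 4 + 8 + 16 + 32 + 64 + 128 + 256 + 512 + 1024 + 2048 + 4096 + 8192 + 16384 + 32768 + 65536 + 131072 = 262143
Total = 256150 + 262143 = 518293


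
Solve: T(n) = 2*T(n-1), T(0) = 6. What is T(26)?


Unrolling:
T(26) = 2*T(25) = 2^2*T(24) = ... = 2^26*T(0)
= 2^26 * 6
= 67108864 * 6 = 402653184


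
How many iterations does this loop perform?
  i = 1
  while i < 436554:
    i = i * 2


The loop variable doubles each iteration:
i = 1 -> 2 -> 4 -> 8 -> 16 -> 32 -> 64 -> 128 -> 256 -> 512 -> 1024 -> 2048 -> 4096 -> 8192 -> 16384 -> 32768 -> 65536 -> 131072 -> 262144 -> 524288 (stop, 524288 >= 436554)
Number of doublings = ceil(log2(436554)) = 19


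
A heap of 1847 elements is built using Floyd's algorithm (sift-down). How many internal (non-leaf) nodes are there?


Leaf nodes occupy roughly half the array.
Sift-down is called for each internal node, starting from the last one.
Internal nodes = floor(n/2) = floor(1847/2) = 923


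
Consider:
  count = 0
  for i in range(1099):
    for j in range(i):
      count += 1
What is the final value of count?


For each i, the inner loop runs i times:
  i=0: inner runs 0 times
  i=1: inner runs 1 time
  i=2: inner runs 2 times
  i=3: inner runs 3 times
  i=4: inner runs 4 times
  i=5: inner runs 5 times
  i=6: inner runs 6 times
  i=7: inner runs 7 times
  ...
Total = 0 + 1 + 2 + ... + 1098 = 1099*(1099-1)/2 = 603351


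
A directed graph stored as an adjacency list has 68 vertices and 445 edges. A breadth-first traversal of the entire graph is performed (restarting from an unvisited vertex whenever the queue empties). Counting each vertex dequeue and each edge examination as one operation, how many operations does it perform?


A full BFS traversal dequeues each vertex once and examines each edge once.
Vertex visits: 68
Edge visits: 445
V + E = 68 + 445 = 513


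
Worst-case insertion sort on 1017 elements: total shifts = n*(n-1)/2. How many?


Sum of shifts = 1 + 2 + 3 + ... + 1016
= 1017 * 1016 / 2
= 1033272 / 2
= 516636


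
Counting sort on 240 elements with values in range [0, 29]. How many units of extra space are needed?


Output array size: 240 (to store sorted result)
Count array size: 30 (one slot per possible value, range 0 to 29)
Total extra space = 240 + 30 = 270


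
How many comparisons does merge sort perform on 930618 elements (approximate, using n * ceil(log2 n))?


Recursion depth: ceil(log2(930618)) = 20
Each recursion level merges n = 930618 elements
Total = 930618 * 20 = 18612360


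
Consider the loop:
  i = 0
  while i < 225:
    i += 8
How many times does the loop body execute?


Starting at i = 0, each iteration adds 8.
Iterations until i >= 225:
  Iteration 1: i = 0 -> i = 8
  Iteration 2: i = 8 -> i = 16
  Iteration 3: i = 16 -> i = 24
  Iteration 4: i = 24 -> i = 32
  Iteration 5: i = 32 -> i = 40
  Iteration 6: i = 40 -> i = 48
  Iteration 7: i = 48 -> i = 56
  Iteration 8: i = 56 -> i = 64
  ... continuing ...
Total iterations = ceil(225/8) = 29


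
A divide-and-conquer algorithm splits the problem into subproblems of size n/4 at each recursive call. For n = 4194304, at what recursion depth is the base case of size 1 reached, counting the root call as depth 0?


At each depth, the problem size is divided by 4:
  Depth 0: problem size = 4194304
  Depth 1: problem size = 1048576
  Depth 2: problem size = 262144
  Depth 3: problem size = 65536
  Depth 4: problem size = 16384
  Depth 5: problem size = 4096
  Depth 6: problem size = 1024
  Depth 7: problem size = 256
  Depth 8: problem size = 64
  Depth 9: problem size = 16
  Depth 10: problem size = 4
  Depth 11: problem size = 1 (base case)
The base case is reached at depth log_4(4194304) = 11 (the tree has 12 levels counting depth 0, but the depth asked for is 11).
Recursion depth = 11


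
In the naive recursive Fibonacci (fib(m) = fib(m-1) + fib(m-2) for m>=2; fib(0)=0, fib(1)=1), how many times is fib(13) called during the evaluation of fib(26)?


Let N(m) = number of times fib(m) is called while evaluating fib(26).
N(26) = 1 (the initial call).
N(25) = 1 (only fib(26) calls it).
For 1 <= m <= 24: fib(m) is called by fib(m+1) and fib(m+2), so
  N(m) = N(m+1) + N(m+2).
fib(0) is called only by fib(2), so N(0) = N(2).
Walk down from m=26:
  N(26)=1, N(25)=1, N(24)=2, N(23)=3, N(22)=5, N(21)=8, N(20)=13, N(19)=21, N(18)=34, N(17)=55, N(16)=89, N(15)=144, N(14)=233, N(13)=377
N(13) = 377


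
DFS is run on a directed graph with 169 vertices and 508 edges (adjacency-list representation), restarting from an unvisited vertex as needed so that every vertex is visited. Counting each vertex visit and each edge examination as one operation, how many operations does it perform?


A full DFS traversal processes each vertex exactly once (push/pop on stack).
Each directed edge is examined once.
V = 169, E = 508
V + E = 677


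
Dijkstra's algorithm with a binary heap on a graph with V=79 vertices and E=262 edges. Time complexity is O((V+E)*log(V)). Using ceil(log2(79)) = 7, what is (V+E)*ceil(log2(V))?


Dijkstra with a binary heap: each vertex is extracted once, each edge may relax once.
Each heap operation costs O(log V).
V + E = 79 + 262 = 341
ceil(log2(79)) = 7 (since 2^6 = 64 < 79 <= 128 = 2^7)
Total heap work = (V+E) * ceil(log2(V)) = 341 * 7 = 2387


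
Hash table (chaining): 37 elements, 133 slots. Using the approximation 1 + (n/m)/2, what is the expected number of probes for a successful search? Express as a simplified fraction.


Computing expected probes:
alpha = 37/133
= 1 + alpha/2
= 1 + 37/(2*133)
= (2*133 + 37) / (2*133)
= 303/266


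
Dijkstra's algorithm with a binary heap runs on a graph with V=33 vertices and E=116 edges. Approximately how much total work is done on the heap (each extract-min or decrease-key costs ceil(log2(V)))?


Dijkstra with a binary heap: each vertex is extracted once, each edge may relax once.
Each heap operation costs O(log V).
V + E = 33 + 116 = 149
ceil(log2(33)) = 6 (since 2^5 = 32 < 33 <= 64 = 2^6)
Total heap work = (V+E) * ceil(log2(V)) = 149 * 6 = 894


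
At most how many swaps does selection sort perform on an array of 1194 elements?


Each of the 1193 passes places one element in its final position.
Pass 1: swap minimum into position 0
Pass 2: swap minimum of remaining into position 1
...
Pass 1193: last two elements, one swap
Maximum swaps = 1194 - 1 = 1193


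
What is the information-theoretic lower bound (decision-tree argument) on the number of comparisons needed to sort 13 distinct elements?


A binary decision tree of height h has at most 2^h leaves and needs at least n! of them, so h >= ceil(log2(n!)).
Compute 13! as a running product:
  x2 = 2, x3 = 6, x4 = 24, x5 = 120
  x6 = 720, x7 = 5040, x8 = 40320, x9 = 362880
  x10 = 3628800, x11 = 39916800, x12 = 479001600, x13 = 6227020800
13! = 6227020800
Bracket between powers of 2:
  2^32 = 4294967296 < 6227020800 <= 8589934592 = 2^33
So ceil(log2(13!)) = 33


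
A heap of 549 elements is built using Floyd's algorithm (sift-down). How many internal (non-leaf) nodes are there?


Leaf nodes occupy roughly half the array.
Sift-down is called for each internal node, starting from the last one.
Internal nodes = floor(n/2) = floor(549/2) = 274


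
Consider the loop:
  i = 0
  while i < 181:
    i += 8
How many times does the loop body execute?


Starting at i = 0, each iteration adds 8.
Iterations until i >= 181:
  Iteration 1: i = 0 -> i = 8
  Iteration 2: i = 8 -> i = 16
  Iteration 3: i = 16 -> i = 24
  Iteration 4: i = 24 -> i = 32
  Iteration 5: i = 32 -> i = 40
  Iteration 6: i = 40 -> i = 48
  Iteration 7: i = 48 -> i = 56
  Iteration 8: i = 56 -> i = 64
  ... continuing ...
Total iterations = ceil(181/8) = 23


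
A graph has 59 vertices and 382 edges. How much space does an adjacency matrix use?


Adjacency matrix: V x V grid of entries
Space = V^2 = 59^2 = 59 * 59 = 3481


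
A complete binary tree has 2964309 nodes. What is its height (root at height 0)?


In a complete binary tree, level k holds nodes 2^k .. 2^(k+1)-1 (1-indexed).
Height = floor(log2(n)) = floor(log2(2964309)) = 21
Check: 2^21 = 2097152 <= 2964309 < 4194304 = 2^22


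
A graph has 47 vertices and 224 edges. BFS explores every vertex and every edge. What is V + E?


A full BFS traversal dequeues each vertex once and examines each edge once.
Vertex visits: 47
Edge visits: 224
V + E = 47 + 224 = 271


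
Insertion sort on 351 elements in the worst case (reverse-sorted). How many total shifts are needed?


In the worst case (reverse-sorted), each element shifts past all previous:
  Element 1: 1 shifts
  Element 2: 2 shifts
  Element 3: 3 shifts
  Element 4: 4 shifts
  Element 5: 5 shifts
  ...
  Element 350: 350 shifts
Total = 1 + 2 + ... + 350
= 351*(351-1)/2 = 61425


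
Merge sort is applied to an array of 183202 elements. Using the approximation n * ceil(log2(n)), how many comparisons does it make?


Merge sort divides the array into halves recursively.
Number of levels = ceil(log2(183202)) = 18
At each level, approximately n = 183202 comparisons are needed for merging.
Total comparisons ~ n * ceil(log2(n)) = 183202 * 18 = 3297636


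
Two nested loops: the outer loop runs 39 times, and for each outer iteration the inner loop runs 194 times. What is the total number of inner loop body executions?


Outer loop: 39 iterations
Inner loop: 194 iterations per outer iteration
Total = 39 * 194 = 7566


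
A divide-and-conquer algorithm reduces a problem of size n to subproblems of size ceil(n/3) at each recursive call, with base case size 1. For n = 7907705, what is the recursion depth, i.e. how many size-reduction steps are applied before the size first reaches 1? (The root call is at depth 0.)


Each step divides the size by 3 (rounding up); after k steps the size is ceil(n/3^k), which equals 1 exactly when 3^k >= n.
So the depth is the smallest k with 3^k >= 7907705, i.e. ceil(log_3(7907705)).
3^14 = 4782969 < 7907705 <= 14348907 = 3^15
Recursion depth = 15


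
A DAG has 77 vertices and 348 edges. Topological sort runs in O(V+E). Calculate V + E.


V = 77 (vertex processing)
E = 348 (edge processing)
V + E = 77 + 348 = 425


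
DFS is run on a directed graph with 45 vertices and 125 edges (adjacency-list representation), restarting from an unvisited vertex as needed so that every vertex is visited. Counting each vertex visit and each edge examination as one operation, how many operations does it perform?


A full DFS traversal processes each vertex exactly once (push/pop on stack).
Each directed edge is examined once.
V = 45, E = 125
V + E = 170


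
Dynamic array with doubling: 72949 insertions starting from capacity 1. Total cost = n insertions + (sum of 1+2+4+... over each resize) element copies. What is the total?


n = 72949
Insertion costs: 72949
Resizes copy 1, 2, 4, ... up to the largest power of 2 that is <= n-1 = 72948, i.e. 65536.
Copy costs = 1 + 2 + 4 + 8 + 16 + 32 + 64 + 128 + 256 + 512 + 1024 + 2048 + 4096 + 8192 + 16384 + 32768 + 65536 = 131071
Total = 72949 + 131071 = 204020


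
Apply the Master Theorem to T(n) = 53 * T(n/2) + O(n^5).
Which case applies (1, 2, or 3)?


The Master Theorem: T(n) = a*T(n/b) + O(n^c)
  a = 53, b = 2, c = 5
log_b(a) = log_2(53) ~ 5.728
Compare b^c with a: 2^5 = 32 < 53, so c < log_b(a).
Since c < log_b(a), Case 1 applies.
T(n) = O(n^(log_2 53)) ~ O(n^5.728)
Master Theorem case = 1


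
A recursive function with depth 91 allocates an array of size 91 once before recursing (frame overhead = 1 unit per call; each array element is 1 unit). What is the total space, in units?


Array allocation: 91 units (allocated once)
Stack frames: 91 deep * 1 per frame = 91 units
Total = 91 + 91 = 182


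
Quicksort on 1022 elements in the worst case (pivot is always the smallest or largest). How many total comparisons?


In the worst case, each partition step picks the worst pivot:
  Partition 1: 1021 comparisons (n-1 elements to compare)
  Partition 2: 1020 comparisons
  Partition 3: 1019 comparisons
  Partition 4: 1018 comparisons
  Partition 5: 1017 comparisons
  ...
  Last partition: 0 comparisons
Total = (n-1) + (n-2) + ... + 1 + 0 = n*(n-1)/2
= 1022*1021/2 = 521731


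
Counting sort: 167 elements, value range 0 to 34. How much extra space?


n = 167 (output array)
k = 35 (count array for 35 distinct values)
Extra space = 167 + 35 = 202


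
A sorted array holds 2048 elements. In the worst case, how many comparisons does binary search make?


Halving sequence: 2048 -> 1024 -> 512 -> 256 -> 128 -> 64 -> 32 -> 16 -> 8 -> 4 -> 2 -> 1
Number of halvings = 11
Max comparisons = 11 + 1 = 12


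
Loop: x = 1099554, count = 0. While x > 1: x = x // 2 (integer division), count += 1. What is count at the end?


The variable x halves each step:
x = 1099554 -> 549777 -> 274888 -> 137444 -> 68722 -> 34361 -> 17180 -> 8590 -> 4295 -> 2147 -> 1073 -> 536 -> 268 -> 134 -> 67 -> 33 -> 16 -> 8 -> 4 -> 2 -> 1
Number of halvings = floor(log2(1099554)) = 20


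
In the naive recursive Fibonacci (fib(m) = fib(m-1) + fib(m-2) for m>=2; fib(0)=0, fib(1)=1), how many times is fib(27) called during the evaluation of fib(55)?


Let N(m) = number of times fib(m) is called while evaluating fib(55).
N(55) = 1 (the initial call).
N(54) = 1 (only fib(55) calls it).
For 1 <= m <= 53: fib(m) is called by fib(m+1) and fib(m+2), so
  N(m) = N(m+1) + N(m+2).
fib(0) is called only by fib(2), so N(0) = N(2).
Walk down from m=55:
  N(55)=1, N(54)=1, N(53)=2, N(52)=3, N(51)=5, N(50)=8, N(49)=13, N(48)=21, N(47)=34, N(46)=55, N(45)=89, N(44)=144, N(43)=233, N(42)=377, N(41)=610, N(40)=987, N(39)=1597, N(38)=2584, N(37)=4181, N(36)=6765, N(35)=10946, N(34)=17711, N(33)=28657, N(32)=46368, N(31)=75025, N(30)=121393, N(29)=196418, N(28)=317811, N(27)=514229
N(27) = 514229


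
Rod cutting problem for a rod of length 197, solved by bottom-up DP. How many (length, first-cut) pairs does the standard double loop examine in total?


For each subproblem length i = 1..197, the inner loop considers i possible first cuts.
Total = 1 + 2 + ... + 197
= 197*(197+1)/2
= 197*198/2 = 19503


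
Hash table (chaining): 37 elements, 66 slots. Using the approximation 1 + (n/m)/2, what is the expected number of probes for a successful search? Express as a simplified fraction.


Computing expected probes:
alpha = 37/66
= 1 + alpha/2
= 1 + 37/(2*66)
= (2*66 + 37) / (2*66)
= 169/132


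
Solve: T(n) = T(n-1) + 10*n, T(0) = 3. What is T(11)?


Expanding the recurrence:
T(11) = T(10) + 10*11
       = T(9) + 10*10 + 10*11
       ...
       = T(0) + 10*(1 + 2 + ... + 11)
       = 3 + 10 * 11*12/2
       = 3 + 10 * 66
       = 3 + 660 = 663


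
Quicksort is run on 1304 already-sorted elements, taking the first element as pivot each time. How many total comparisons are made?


Sum of comparisons per partition:
1303 + 1302 + ... + 1 + 0
= 1304 * (1304 - 1) / 2
= 1304 * 1303 / 2
= 849556


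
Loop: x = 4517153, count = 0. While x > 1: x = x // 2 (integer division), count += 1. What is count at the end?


The variable x halves each step:
x = 4517153 -> 2258576 -> 1129288 -> 564644 -> 282322 -> 141161 -> 70580 -> 35290 -> 17645 -> 8822 -> 4411 -> 2205 -> 1102 -> 551 -> 275 -> 137 -> 68 -> 34 -> 17 -> 8 -> 4 -> 2 -> 1
Number of halvings = floor(log2(4517153)) = 22


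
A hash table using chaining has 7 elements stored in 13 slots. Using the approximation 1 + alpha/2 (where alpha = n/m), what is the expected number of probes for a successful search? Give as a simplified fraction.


Load factor alpha = n/m = 7/13
Expected probes = 1 + alpha/2 = 1 + 7/(2*13)
= 1 + 7/26
= 26/26 + 7/26
= 33/26


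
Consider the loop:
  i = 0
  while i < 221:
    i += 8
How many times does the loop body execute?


Starting at i = 0, each iteration adds 8.
Iterations until i >= 221:
  Iteration 1: i = 0 -> i = 8
  Iteration 2: i = 8 -> i = 16
  Iteration 3: i = 16 -> i = 24
  Iteration 4: i = 24 -> i = 32
  Iteration 5: i = 32 -> i = 40
  Iteration 6: i = 40 -> i = 48
  Iteration 7: i = 48 -> i = 56
  Iteration 8: i = 56 -> i = 64
  ... continuing ...
Total iterations = ceil(221/8) = 28


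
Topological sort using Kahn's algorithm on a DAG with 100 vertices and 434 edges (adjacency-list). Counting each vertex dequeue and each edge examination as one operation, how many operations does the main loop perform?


Kahn's algorithm:
  1. Compute in-degrees: O(V + E)
  2. Process queue: each vertex dequeued once (O(V))
     each edge examined once (O(E))
Total = V + E = 100 + 434 = 534


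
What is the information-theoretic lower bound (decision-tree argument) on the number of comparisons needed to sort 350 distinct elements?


A binary decision tree of height h has at most 2^h leaves and needs at least n! of them, so h >= ceil(log2(n!)).
350! is far too large to multiply out, so use Stirling's series:
  ln(n!) ~ n ln n - n + (1/2) ln(2 pi n) + 1/(12n)  (error below 1/(360 n^3), negligible here)
  ln(350) = 5.8579332
  n ln n = 350 * 5.8579332 = 2050.2766
  (1/2) ln(2 pi * 350) = (1/2) ln(2199.1149) = 3.8479
  1/(12*350) = 0.0002
  ln(350!) ~ 2050.2766 - 350 + 3.8479 + 0.0002 = 1704.1247
Convert to base 2: log2(350!) = 1704.1247 / ln 2 = 1704.1247 / 0.69314718 = 2458.5323
ceil(2458.5323) = 2459


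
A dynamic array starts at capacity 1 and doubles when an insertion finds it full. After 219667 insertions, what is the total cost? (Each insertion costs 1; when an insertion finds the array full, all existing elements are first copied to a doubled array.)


Insertion cost: 219667 (one per element)
Resizes occur just before inserting elements 2, 3, 5, 9, ...
Elements copied at each resize: 1 + 2 + 4 + 8 + 16 + 32 + 64 + 128 + 256 + 512 + 1024 + 2048 + 4096 + 8192 + 16384 + 32768 + 65536 + 131072
Sum of copies = 262143 (geometric series: 2^k - 1)
Total = 219667 + 262143 = 481810


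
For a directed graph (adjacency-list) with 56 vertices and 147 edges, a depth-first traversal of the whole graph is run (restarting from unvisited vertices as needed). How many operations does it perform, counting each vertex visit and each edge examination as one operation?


A full DFS traversal visits each vertex once and examines each edge once.
V = 56
E = 147
Sum = 56 + 147 = 203


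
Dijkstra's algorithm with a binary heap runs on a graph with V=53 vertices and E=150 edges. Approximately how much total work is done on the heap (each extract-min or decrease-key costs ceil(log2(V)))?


Dijkstra with a binary heap: each vertex is extracted once, each edge may relax once.
Each heap operation costs O(log V).
V + E = 53 + 150 = 203
ceil(log2(53)) = 6 (since 2^5 = 32 < 53 <= 64 = 2^6)
Total heap work = (V+E) * ceil(log2(V)) = 203 * 6 = 1218


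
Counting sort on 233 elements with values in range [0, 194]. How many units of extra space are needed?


Output array size: 233 (to store sorted result)
Count array size: 195 (one slot per possible value, range 0 to 194)
Total extra space = 233 + 195 = 428


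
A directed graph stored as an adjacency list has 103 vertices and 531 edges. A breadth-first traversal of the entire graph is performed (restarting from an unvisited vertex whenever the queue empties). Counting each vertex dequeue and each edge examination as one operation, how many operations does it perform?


A full BFS traversal dequeues each vertex once and examines each edge once.
Vertex visits: 103
Edge visits: 531
V + E = 103 + 531 = 634


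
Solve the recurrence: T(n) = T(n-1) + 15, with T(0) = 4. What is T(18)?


Unrolling the recurrence:
T(18) = T(17) + 15
       = T(16) + 15 + 15
       = T(15) + 15*3
       ...
       = T(0) + 15*18
       = 4 + 270 = 274


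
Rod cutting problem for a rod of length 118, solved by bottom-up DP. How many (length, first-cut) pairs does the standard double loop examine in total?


For each subproblem length i = 1..118, the inner loop considers i possible first cuts.
Total = 1 + 2 + ... + 118
= 118*(118+1)/2
= 118*119/2 = 7021


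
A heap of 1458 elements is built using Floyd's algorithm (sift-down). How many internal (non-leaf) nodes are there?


Leaf nodes occupy roughly half the array.
Sift-down is called for each internal node, starting from the last one.
Internal nodes = floor(n/2) = floor(1458/2) = 729


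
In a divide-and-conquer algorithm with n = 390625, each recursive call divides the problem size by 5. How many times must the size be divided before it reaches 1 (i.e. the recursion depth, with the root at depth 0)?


Number of divisions = log_5(390625)
Sizes: 390625 -> 78125 -> 15625 -> 3125 -> 625 -> 125 -> 25 -> 5 -> 1 (8 divisions)
Recursion depth = 8


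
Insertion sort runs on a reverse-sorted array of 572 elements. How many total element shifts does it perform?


Sum of shifts = 1 + 2 + 3 + ... + 571
= 572 * 571 / 2
= 326612 / 2
= 163306


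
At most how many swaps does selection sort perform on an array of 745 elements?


Each of the 744 passes places one element in its final position.
Pass 1: swap minimum into position 0
Pass 2: swap minimum of remaining into position 1
...
Pass 744: last two elements, one swap
Maximum swaps = 745 - 1 = 744


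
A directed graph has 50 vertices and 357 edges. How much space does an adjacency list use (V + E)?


Adjacency list: one list head per vertex + one entry per edge
Vertex heads: 50
Edge entries: 357
Total = 50 + 357 = 407


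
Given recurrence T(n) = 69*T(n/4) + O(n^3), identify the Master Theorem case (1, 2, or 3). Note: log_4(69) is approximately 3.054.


Master Theorem parameters: a=69, b=4, c=3
log_b(a) = 3.054
Compare b^c with a: 4^3 = 64 < 69, so c < log_b(a).
Comparing c=3 vs log_b(a)=3.054:
3 < 3.054 => Case 1
Result: T(n) = O(n^(log_4 69)) ~ O(n^3.054)
Master Theorem case = 1


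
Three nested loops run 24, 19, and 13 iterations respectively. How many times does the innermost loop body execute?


Loop 1 (outermost): 24 iterations
Loop 2 (middle): 19 iterations per outer
Loop 3 (innermost): 13 iterations per middle
Total = 24 * 19 * 13 = 5928


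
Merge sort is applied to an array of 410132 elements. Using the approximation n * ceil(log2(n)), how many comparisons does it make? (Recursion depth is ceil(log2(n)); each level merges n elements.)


Merge sort divides the array into halves recursively.
Number of levels = ceil(log2(410132)) = 19
At each level, approximately n = 410132 comparisons are needed for merging.
Total comparisons ~ n * ceil(log2(n)) = 410132 * 19 = 7792508


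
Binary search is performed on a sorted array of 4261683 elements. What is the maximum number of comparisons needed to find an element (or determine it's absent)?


Binary search halves the search space each comparison:
  Step 1: search space = 4261683 -> 2130841
  Step 2: search space = 2130841 -> 1065420
  Step 3: search space = 1065420 -> 532710
  Step 4: search space = 532710 -> 266355
  Step 5: search space = 266355 -> 133177
  Step 6: search space = 133177 -> 66588
  Step 7: search space = 66588 -> 33294
  Step 8: search space = 33294 -> 16647
  Step 9: search space = 16647 -> 8323
  Step 10: search space = 8323 -> 4161
  Step 11: search space = 4161 -> 2080
  Step 12: search space = 2080 -> 1040
  Step 13: search space = 1040 -> 520
  Step 14: search space = 520 -> 260
  Step 15: search space = 260 -> 130
  Step 16: search space = 130 -> 65
  Step 17: search space = 65 -> 32
  Step 18: search space = 32 -> 16
  Step 19: search space = 16 -> 8
  Step 20: search space = 8 -> 4
  Step 21: search space = 4 -> 2
  Step 22: search space = 2 -> 1
  Step 23: search space = 1 (final check)
Maximum comparisons = floor(log2(4261683)) + 1 = 22 + 1 = 23


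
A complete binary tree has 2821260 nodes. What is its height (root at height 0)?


In a complete binary tree, level k holds nodes 2^k .. 2^(k+1)-1 (1-indexed).
Height = floor(log2(n)) = floor(log2(2821260)) = 21
Check: 2^21 = 2097152 <= 2821260 < 4194304 = 2^22


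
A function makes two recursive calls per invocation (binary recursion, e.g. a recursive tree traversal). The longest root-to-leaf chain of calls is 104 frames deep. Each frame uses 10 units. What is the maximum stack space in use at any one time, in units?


Binary recursion: the two calls run one after the other, so only one root-to-leaf chain of frames is on the stack at a time.
Maximum depth (longest chain) = 104 frames
Each frame = 10 units
Max stack space = 104 * 10 = 1040


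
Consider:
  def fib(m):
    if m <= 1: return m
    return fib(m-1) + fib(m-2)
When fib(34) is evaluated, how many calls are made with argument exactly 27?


Let N(m) = number of times fib(m) is called while evaluating fib(34).
N(34) = 1 (the initial call).
N(33) = 1 (only fib(34) calls it).
For 1 <= m <= 32: fib(m) is called by fib(m+1) and fib(m+2), so
  N(m) = N(m+1) + N(m+2).
fib(0) is called only by fib(2), so N(0) = N(2).
Walk down from m=34:
  N(34)=1, N(33)=1, N(32)=2, N(31)=3, N(30)=5, N(29)=8, N(28)=13, N(27)=21
N(27) = 21


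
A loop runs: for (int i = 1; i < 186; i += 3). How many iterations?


Loop starts at i = 1, increments by 3, stops when i >= 186.
Number of iterations = ceil((186 - 1) / 3)
= ceil(185 / 3)
= 62


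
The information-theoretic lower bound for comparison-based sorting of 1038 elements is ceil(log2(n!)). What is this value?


A binary decision tree of height h has at most 2^h leaves and needs at least n! of them, so h >= ceil(log2(n!)).
1038! is far too large to multiply out, so use Stirling's series:
  ln(n!) ~ n ln n - n + (1/2) ln(2 pi n) + 1/(12n)  (error below 1/(360 n^3), negligible here)
  ln(1038) = 6.9450511
  n ln n = 1038 * 6.9450511 = 7208.9630
  (1/2) ln(2 pi * 1038) = (1/2) ln(6521.9463) = 4.3915
  1/(12*1038) = 0.0001
  ln(1038!) ~ 7208.9630 - 1038 + 4.3915 + 0.0001 = 6175.3546
Convert to base 2: log2(1038!) = 6175.3546 / ln 2 = 6175.3546 / 0.69314718 = 8909.1535
ceil(8909.1535) = 8910


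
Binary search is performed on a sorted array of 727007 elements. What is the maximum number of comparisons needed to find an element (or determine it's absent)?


Binary search halves the search space each comparison:
  Step 1: search space = 727007 -> 363503
  Step 2: search space = 363503 -> 181751
  Step 3: search space = 181751 -> 90875
  Step 4: search space = 90875 -> 45437
  Step 5: search space = 45437 -> 22718
  Step 6: search space = 22718 -> 11359
  Step 7: search space = 11359 -> 5679
  Step 8: search space = 5679 -> 2839
  Step 9: search space = 2839 -> 1419
  Step 10: search space = 1419 -> 709
  Step 11: search space = 709 -> 354
  Step 12: search space = 354 -> 177
  Step 13: search space = 177 -> 88
  Step 14: search space = 88 -> 44
  Step 15: search space = 44 -> 22
  Step 16: search space = 22 -> 11
  Step 17: search space = 11 -> 5
  Step 18: search space = 5 -> 2
  Step 19: search space = 2 -> 1
  Step 20: search space = 1 (final check)
Maximum comparisons = floor(log2(727007)) + 1 = 19 + 1 = 20


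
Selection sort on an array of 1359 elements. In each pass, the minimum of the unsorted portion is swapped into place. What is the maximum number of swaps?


Selection sort performs one swap per pass:
  Pass 1: find min in positions 0 to 1358, swap with position 0
  Pass 2: find min in positions 1 to 1358, swap with position 1
  Pass 3: find min in positions 2 to 1358, swap with position 2
  Pass 4: find min in positions 3 to 1358, swap with position 3
  Pass 5: find min in positions 4 to 1358, swap with position 4
  ... (1353 more passes)
Total passes (and swaps) = n - 1 = 1359 - 1 = 1358
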